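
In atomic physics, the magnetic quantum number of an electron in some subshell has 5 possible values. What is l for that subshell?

ml ranges over 2l+1 integers, so 2l+1 = 5 ⇒ l = 2.

l = 2 (d)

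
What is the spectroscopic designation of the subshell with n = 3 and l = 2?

3d

l = 2 corresponds to the letter 'd', so the subshell is 3d.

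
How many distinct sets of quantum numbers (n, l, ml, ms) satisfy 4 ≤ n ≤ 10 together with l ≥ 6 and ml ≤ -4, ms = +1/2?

40

Go shell by shell, enumerating (l, ml) with l ≥ 6 and ml ≤ -4:
n=7 → 3; n=8 → 7; n=9 → 12; n=10 → 18.
Orbitals: 3 + 7 + 12 + 18 = 40. With ms fixed to +1/2 there is one state per orbital, so 40 states.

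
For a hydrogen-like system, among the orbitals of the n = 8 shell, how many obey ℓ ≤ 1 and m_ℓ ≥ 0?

Contributions: ℓ=0 → 1; ℓ=1 → 2.
Total orbitals: 1 + 2 = 3.

3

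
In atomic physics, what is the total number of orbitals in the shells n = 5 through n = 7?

110

Shell n has n² orbitals: 5²=25 + 6²=36 + 7²=49 = 110 orbitals.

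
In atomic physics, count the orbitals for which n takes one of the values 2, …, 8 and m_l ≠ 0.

168

Count contributing orbitals for each principal shell:
n=2 → 2; n=3 → 6; n=4 → 12; n=5 → 20; n=6 → 30; n=7 → 42; n=8 → 56.
Total orbitals: 2 + 6 + 12 + 20 + 30 + 42 + 56 = 168.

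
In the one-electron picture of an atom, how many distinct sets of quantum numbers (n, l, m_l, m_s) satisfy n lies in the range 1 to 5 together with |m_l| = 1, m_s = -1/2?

Go shell by shell, enumerating (l, m_l) with |m_l| = 1:
n=2 → 2; n=3 → 4; n=4 → 6; n=5 → 8.
Orbitals: 2 + 4 + 6 + 8 = 20. With m_s fixed to -1/2 there is one state per orbital, so 20 states.

20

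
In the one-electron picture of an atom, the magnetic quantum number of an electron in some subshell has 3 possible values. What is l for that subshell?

l = 1

m_l ranges over 2l+1 integers, so 2l+1 = 3 ⇒ l = 1.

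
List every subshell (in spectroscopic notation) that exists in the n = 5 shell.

5s, 5p, 5d, 5f, 5g

For n = 5, ℓ runs from 0 to 4. In spectroscopic notation ℓ = 0,1,2,… ↔ s,p,d,f,g,h,i, so the subshells are 5s, 5p, 5d, 5f, 5g.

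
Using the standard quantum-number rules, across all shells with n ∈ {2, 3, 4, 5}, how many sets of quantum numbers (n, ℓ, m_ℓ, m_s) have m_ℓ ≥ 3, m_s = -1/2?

For each n in the range, tally the orbitals obeying m_ℓ ≥ 3:
n=4 → 1; n=5 → 3.
Orbitals: 1 + 3 = 4. With m_s fixed to -1/2 there is one state per orbital, so 4 states.

4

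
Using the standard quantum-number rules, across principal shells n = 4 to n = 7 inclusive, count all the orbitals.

126

Shell n has n² orbitals: 4²=16 + 5²=25 + 6²=36 + 7²=49 = 126 orbitals.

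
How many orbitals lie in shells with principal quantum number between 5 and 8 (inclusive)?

174

Shell n has n² orbitals: 5²=25 + 6²=36 + 7²=49 + 8²=64 = 174 orbitals.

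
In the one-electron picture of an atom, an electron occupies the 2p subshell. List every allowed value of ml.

The 2p subshell has l = 1, and ml takes every integer from −l to +l. With l = 1 that gives the 3 values -1, 0, 1.

-1, 0, 1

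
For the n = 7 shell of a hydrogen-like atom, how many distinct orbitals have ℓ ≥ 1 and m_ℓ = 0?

Go through ℓ = 0, …, 6 (the values permitted for n = 7).
The (ℓ, m_ℓ) pairs meeting ℓ ≥ 1 and m_ℓ = 0 give: ℓ=1 → 1; ℓ=2 → 1; ℓ=3 → 1; ℓ=4 → 1; ℓ=5 → 1; ℓ=6 → 1.
Total orbitals: 1 + 1 + 1 + 1 + 1 + 1 = 6.

6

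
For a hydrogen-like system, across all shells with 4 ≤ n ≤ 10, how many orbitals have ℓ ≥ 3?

Treat each shell separately and count matching orbitals:
n=4 → 7; n=5 → 16; n=6 → 27; n=7 → 40; n=8 → 55; n=9 → 72; n=10 → 91.
Total orbitals: 7 + 16 + 27 + 40 + 55 + 72 + 91 = 308.

308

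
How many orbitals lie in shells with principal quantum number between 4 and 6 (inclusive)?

77

Shell n has n² orbitals: 4²=16 + 5²=25 + 6²=36 = 77 orbitals.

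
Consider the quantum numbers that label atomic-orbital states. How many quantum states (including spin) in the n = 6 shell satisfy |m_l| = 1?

Go through l = 0, …, 5 (the values permitted for n = 6).
Per l-value: l=1 → 2; l=2 → 2; l=3 → 2; l=4 → 2; l=5 → 2.
Orbitals: 2 + 2 + 2 + 2 + 2 = 10. Each orbital carries two spin states, so 10 × 2 = 20 states.

20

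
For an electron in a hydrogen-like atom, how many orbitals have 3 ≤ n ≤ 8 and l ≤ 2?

54

Treat each shell separately and count matching orbitals:
n=3 → 9; n=4 → 9; n=5 → 9; n=6 → 9; n=7 → 9; n=8 → 9.
Total orbitals: 9 + 9 + 9 + 9 + 9 + 9 = 54.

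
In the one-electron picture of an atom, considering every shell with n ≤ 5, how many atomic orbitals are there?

55

Total orbitals = 1² + 2² + 3² + 4² + 5² = 55.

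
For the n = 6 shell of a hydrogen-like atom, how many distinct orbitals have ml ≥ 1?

15

For n = 6, l ranges over 0 … 5.
Contributions: l=1 → 1; l=2 → 2; l=3 → 3; l=4 → 4; l=5 → 5.
Total orbitals: 1 + 2 + 3 + 4 + 5 = 15.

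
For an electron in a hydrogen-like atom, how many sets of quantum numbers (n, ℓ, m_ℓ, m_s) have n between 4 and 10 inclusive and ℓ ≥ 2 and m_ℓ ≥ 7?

20

Work shell by shell — for each n, count the (ℓ, m_ℓ) pairs that satisfy ℓ ≥ 2 and m_ℓ ≥ 7:
n=8 → 1; n=9 → 3; n=10 → 6.
Orbitals: 1 + 3 + 6 = 10. Including both spin states (m_s = ±1/2) gives 2 × 10 = 20 states.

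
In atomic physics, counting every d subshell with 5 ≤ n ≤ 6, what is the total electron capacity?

A d subshell (ℓ = 2) exists for every n ≥ 3, so shells n = 5, 6 each contribute one — 2 subshells.
Since each d subshell holds 2(2·2+1) = 10 electrons, the total is 2 × 10 = 20.

20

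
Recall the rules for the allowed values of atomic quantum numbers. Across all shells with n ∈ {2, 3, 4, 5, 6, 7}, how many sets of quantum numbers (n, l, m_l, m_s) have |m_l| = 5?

Per-shell orbital counts meeting the constraint:
n=6 → 2; n=7 → 4.
Orbitals: 2 + 4 = 6. Including both spin states (m_s = ±1/2) gives 2 × 6 = 12 states.

12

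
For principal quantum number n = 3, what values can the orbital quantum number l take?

l is an integer with 0 ≤ l ≤ n−1, so for n = 3: l = 0, 1, 2.

0, 1, 2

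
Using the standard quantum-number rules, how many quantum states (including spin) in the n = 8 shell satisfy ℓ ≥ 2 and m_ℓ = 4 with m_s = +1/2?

4

For n = 8, ℓ ranges over 0 … 7.
Contributions: ℓ=4 → 1; ℓ=5 → 1; ℓ=6 → 1; ℓ=7 → 1.
Orbitals: 1 + 1 + 1 + 1 = 4. With m_s fixed to a single value there is one state per orbital, giving 4 states.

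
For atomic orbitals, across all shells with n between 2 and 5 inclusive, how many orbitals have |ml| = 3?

Treat each shell separately and count matching orbitals:
n=4 → 2; n=5 → 4.
Total orbitals: 2 + 4 = 6.

6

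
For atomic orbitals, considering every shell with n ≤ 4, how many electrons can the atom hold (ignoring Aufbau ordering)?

60

Total orbitals = 1² + 2² + 3² + 4² = 30. Doubling for spin gives 60 electrons.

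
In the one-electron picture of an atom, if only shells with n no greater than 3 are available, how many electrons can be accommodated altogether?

28

Total orbitals = 1² + 2² + 3² = 14. Doubling for spin gives 28 electrons.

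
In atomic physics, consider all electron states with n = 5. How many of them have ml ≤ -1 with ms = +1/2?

The n = 5 shell has l = 0 through 4; check each.
Per l-value: l=1 → 1; l=2 → 2; l=3 → 3; l=4 → 4.
Orbitals: 1 + 2 + 3 + 4 = 10. With ms fixed to a single value there is one state per orbital, giving 10 states.

10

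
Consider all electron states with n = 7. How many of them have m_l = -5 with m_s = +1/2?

For n = 7, l ranges over 0 … 6.
Contributions: l=5 → 1; l=6 → 1.
Orbitals: 1 + 1 = 2. With m_s fixed to a single value there is one state per orbital, giving 2 states.

2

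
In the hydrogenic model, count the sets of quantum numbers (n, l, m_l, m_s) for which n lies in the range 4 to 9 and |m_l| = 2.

Per-shell orbital counts meeting the constraint:
n=4 → 4; n=5 → 6; n=6 → 8; n=7 → 10; n=8 → 12; n=9 → 14.
Orbitals: 4 + 6 + 8 + 10 + 12 + 14 = 54. Including both spin states (m_s = ±1/2) gives 2 × 54 = 108 states.

108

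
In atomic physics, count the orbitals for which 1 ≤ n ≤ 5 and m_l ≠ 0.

40

Count contributing orbitals for each principal shell:
n=2 → 2; n=3 → 6; n=4 → 12; n=5 → 20.
Total orbitals: 2 + 6 + 12 + 20 = 40.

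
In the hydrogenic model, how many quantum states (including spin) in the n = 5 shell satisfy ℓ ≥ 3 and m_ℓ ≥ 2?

10

For n = 5, ℓ ranges over 0 … 4.
The (ℓ, m_ℓ) pairs meeting ℓ ≥ 3 and m_ℓ ≥ 2 give: ℓ=3 → 2; ℓ=4 → 3.
Orbitals: 2 + 3 = 5. Each orbital carries two spin states, so 5 × 2 = 10 states.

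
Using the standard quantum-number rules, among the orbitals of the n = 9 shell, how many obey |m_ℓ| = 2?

14

Per ℓ-value: ℓ=2 → 2; ℓ=3 → 2; ℓ=4 → 2; ℓ=5 → 2; ℓ=6 → 2; ℓ=7 → 2; ℓ=8 → 2.
Total orbitals: 2 + 2 + 2 + 2 + 2 + 2 + 2 = 14.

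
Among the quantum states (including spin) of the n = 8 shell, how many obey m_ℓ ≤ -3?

30

The (ℓ, m_ℓ) pairs meeting m_ℓ ≤ -3 give: ℓ=3 → 1; ℓ=4 → 2; ℓ=5 → 3; ℓ=6 → 4; ℓ=7 → 5.
Orbitals: 1 + 2 + 3 + 4 + 5 = 15. Each orbital carries two spin states, so 15 × 2 = 30 states.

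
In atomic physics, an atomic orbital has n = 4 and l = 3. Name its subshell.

l = 3 corresponds to the letter 'f', so the subshell is 4f.

4f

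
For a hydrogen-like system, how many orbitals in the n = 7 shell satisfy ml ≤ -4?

6

Orbitals with ml ≤ -4, by l: l=4 → 1; l=5 → 2; l=6 → 3.
Total orbitals: 1 + 2 + 3 = 6.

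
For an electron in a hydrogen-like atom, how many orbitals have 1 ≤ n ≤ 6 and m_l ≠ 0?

Treat each shell separately and count matching orbitals:
n=2 → 2; n=3 → 6; n=4 → 12; n=5 → 20; n=6 → 30.
Total orbitals: 2 + 6 + 12 + 20 + 30 = 70.

70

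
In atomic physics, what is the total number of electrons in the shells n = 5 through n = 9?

Shell n has n² orbitals: 5²=25 + 6²=36 + 7²=49 + 8²=64 + 9²=81 = 255 orbitals.
Two spin states per orbital: 2 × 255 = 510 electrons.

510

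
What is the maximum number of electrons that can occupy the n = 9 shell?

A shell holds 2n² electrons: 2 × 9² = 2 × 81 = 162.

162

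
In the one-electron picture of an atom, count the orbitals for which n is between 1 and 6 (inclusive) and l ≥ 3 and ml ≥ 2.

For each n in the range, tally the orbitals obeying l ≥ 3 and ml ≥ 2:
n=4 → 2; n=5 → 5; n=6 → 9.
Total orbitals: 2 + 5 + 9 = 16.

16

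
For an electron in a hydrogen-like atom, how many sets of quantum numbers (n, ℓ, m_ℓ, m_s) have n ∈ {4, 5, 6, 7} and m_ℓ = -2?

For each n in the range, tally the orbitals obeying m_ℓ = -2:
n=4 → 2; n=5 → 3; n=6 → 4; n=7 → 5.
Orbitals: 2 + 3 + 4 + 5 = 14. Including both spin states (m_s = ±1/2) gives 2 × 14 = 28 states.

28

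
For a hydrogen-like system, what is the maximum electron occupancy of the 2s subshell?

A subshell with ℓ = 0 has 2ℓ+1 = 1 orbital, each holding 2 electrons (spin ±1/2), so 1 × 2 = 2.

2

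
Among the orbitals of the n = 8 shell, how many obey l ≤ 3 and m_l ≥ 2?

3

With n = 8 the allowed l are 0, 1, …, 7.
The (l, m_l) pairs meeting l ≤ 3 and m_l ≥ 2 give: l=2 → 1; l=3 → 2.
Total orbitals: 1 + 2 = 3.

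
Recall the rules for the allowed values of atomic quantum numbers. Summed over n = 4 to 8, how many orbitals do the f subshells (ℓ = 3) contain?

35

An f subshell (ℓ = 3) exists for every n ≥ 4, so shells n = 4, 5, 6, 7, 8 each contribute one — 5 subshells.
Since each f subshell has 2·3+1 = 7 orbitals, the total is 5 × 7 = 35.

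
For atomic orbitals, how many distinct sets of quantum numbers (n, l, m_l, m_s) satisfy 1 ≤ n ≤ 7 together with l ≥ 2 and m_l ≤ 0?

130

For each n in the range, tally the orbitals obeying l ≥ 2 and m_l ≤ 0:
n=3 → 3; n=4 → 7; n=5 → 12; n=6 → 18; n=7 → 25.
Orbitals: 3 + 7 + 12 + 18 + 25 = 65. Including both spin states (m_s = ±1/2) gives 2 × 65 = 130 states.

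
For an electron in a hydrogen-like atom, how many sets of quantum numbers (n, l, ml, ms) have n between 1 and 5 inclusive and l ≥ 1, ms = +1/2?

50

Go shell by shell, enumerating (l, ml) with l ≥ 1:
n=2 → 3; n=3 → 8; n=4 → 15; n=5 → 24.
Orbitals: 3 + 8 + 15 + 24 = 50. With ms fixed to +1/2 there is one state per orbital, so 50 states.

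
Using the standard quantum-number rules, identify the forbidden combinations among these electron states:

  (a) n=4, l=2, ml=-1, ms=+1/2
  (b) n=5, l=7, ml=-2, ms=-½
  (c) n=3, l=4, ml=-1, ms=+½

(b) and (c)

(b) has l = 7 ≥ n = 5, violating 0 ≤ l ≤ n−1.
(c) has l = 4 ≥ n = 3, violating 0 ≤ l ≤ n−1.
The remaining set (a) satisfies all four rules.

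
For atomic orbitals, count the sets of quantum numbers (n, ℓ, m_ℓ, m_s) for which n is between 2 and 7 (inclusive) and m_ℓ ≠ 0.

224

Work shell by shell — for each n, count the (ℓ, m_ℓ) pairs that satisfy m_ℓ ≠ 0:
n=2 → 2; n=3 → 6; n=4 → 12; n=5 → 20; n=6 → 30; n=7 → 42.
Orbitals: 2 + 6 + 12 + 20 + 30 + 42 = 112. Including both spin states (m_s = ±1/2) gives 2 × 112 = 224 states.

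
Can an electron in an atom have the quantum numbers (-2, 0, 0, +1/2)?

The principal quantum number must be a positive integer (n ≥ 1), but here n = -2.

No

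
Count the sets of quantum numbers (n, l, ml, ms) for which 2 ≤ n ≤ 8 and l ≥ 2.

350

Go shell by shell, enumerating (l, ml) with l ≥ 2:
n=3 → 5; n=4 → 12; n=5 → 21; n=6 → 32; n=7 → 45; n=8 → 60.
Orbitals: 5 + 12 + 21 + 32 + 45 + 60 = 175. Including both spin states (ms = ±1/2) gives 2 × 175 = 350 states.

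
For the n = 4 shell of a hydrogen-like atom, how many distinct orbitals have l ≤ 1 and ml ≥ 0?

3

Contributions: l=0 → 1; l=1 → 2.
Total orbitals: 1 + 2 = 3.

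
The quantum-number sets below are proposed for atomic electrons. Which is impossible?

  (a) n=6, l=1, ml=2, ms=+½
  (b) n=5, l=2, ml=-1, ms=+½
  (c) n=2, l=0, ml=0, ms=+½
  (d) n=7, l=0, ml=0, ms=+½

(a) has |ml| = 2 > l = 1, violating −l ≤ ml ≤ l.
The remaining sets (b), (c), (d) satisfy all four rules.

(a)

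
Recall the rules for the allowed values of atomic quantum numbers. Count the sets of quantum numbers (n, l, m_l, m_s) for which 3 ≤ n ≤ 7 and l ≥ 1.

Count contributing orbitals for each principal shell:
n=3 → 8; n=4 → 15; n=5 → 24; n=6 → 35; n=7 → 48.
Orbitals: 8 + 15 + 24 + 35 + 48 = 130. Including both spin states (m_s = ±1/2) gives 2 × 130 = 260 states.

260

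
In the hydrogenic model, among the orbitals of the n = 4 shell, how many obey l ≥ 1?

Go through l = 0, …, 3 (the values permitted for n = 4).
Contributions: l=1 → 3; l=2 → 5; l=3 → 7.
Total orbitals: 3 + 5 + 7 = 15.

15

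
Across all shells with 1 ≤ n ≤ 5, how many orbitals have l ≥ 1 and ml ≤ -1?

Go shell by shell, enumerating (l, ml) with l ≥ 1 and ml ≤ -1:
n=2 → 1; n=3 → 3; n=4 → 6; n=5 → 10.
Total orbitals: 1 + 3 + 6 + 10 = 20.

20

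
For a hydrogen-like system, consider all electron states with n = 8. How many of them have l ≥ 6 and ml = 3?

4

Contributions: l=6 → 1; l=7 → 1.
Orbitals: 1 + 1 = 2. Each orbital carries two spin states, so 2 × 2 = 4 states.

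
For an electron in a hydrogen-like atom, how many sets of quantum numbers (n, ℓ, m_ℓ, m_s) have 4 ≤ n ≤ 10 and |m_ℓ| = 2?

Per-shell orbital counts meeting the constraint:
n=4 → 4; n=5 → 6; n=6 → 8; n=7 → 10; n=8 → 12; n=9 → 14; n=10 → 16.
Orbitals: 4 + 6 + 8 + 10 + 12 + 14 + 16 = 70. Including both spin states (m_s = ±1/2) gives 2 × 70 = 140 states.

140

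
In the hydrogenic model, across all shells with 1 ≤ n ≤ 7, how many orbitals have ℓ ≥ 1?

Per-shell orbital counts meeting the constraint:
n=2 → 3; n=3 → 8; n=4 → 15; n=5 → 24; n=6 → 35; n=7 → 48.
Total orbitals: 3 + 8 + 15 + 24 + 35 + 48 = 133.

133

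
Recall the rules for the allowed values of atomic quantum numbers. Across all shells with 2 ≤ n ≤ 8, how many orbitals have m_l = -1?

28

For each n in the range, tally the orbitals obeying m_l = -1:
n=2 → 1; n=3 → 2; n=4 → 3; n=5 → 4; n=6 → 5; n=7 → 6; n=8 → 7.
Total orbitals: 1 + 2 + 3 + 4 + 5 + 6 + 7 = 28.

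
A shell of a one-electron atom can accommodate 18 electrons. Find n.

n = 3

2n² = 18 ⇒ n² = 9 ⇒ n = 3.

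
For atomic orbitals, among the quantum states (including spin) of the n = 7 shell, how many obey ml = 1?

12

Go through l = 0, …, 6 (the values permitted for n = 7).
Orbitals with ml = 1, by l: l=1 → 1; l=2 → 1; l=3 → 1; l=4 → 1; l=5 → 1; l=6 → 1.
Orbitals: 1 + 1 + 1 + 1 + 1 + 1 = 6. Each orbital carries two spin states, so 6 × 2 = 12 states.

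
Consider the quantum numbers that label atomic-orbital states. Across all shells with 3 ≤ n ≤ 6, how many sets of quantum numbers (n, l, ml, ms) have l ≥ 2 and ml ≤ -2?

Treat each shell separately and count matching orbitals:
n=3 → 1; n=4 → 3; n=5 → 6; n=6 → 10.
Orbitals: 1 + 3 + 6 + 10 = 20. Including both spin states (ms = ±1/2) gives 2 × 20 = 40 states.

40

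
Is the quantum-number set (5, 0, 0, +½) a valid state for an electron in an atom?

Allowed

n = 5 is a positive integer. l = 0 satisfies 0 ≤ l ≤ n−1 = 4. m_l = 0 lies in the range −l … +l (here 0). m_s = +1/2 is one of ±1/2.
All four constraints are satisfied.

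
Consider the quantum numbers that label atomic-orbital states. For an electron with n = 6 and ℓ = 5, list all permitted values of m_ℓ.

m_ℓ takes every integer from −ℓ to +ℓ. With ℓ = 5 that gives the 11 values -5, -4, -3, -2, -1, 0, 1, 2, 3, 4, 5.

-5, -4, -3, -2, -1, 0, 1, 2, 3, 4, 5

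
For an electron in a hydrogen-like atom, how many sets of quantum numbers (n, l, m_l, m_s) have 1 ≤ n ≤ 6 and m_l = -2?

Count contributing orbitals for each principal shell:
n=3 → 1; n=4 → 2; n=5 → 3; n=6 → 4.
Orbitals: 1 + 2 + 3 + 4 = 10. Including both spin states (m_s = ±1/2) gives 2 × 10 = 20 states.

20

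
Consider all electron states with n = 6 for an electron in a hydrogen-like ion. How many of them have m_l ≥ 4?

6

For n = 6, l ranges over 0 … 5.
The (l, m_l) pairs meeting m_l ≥ 4 give: l=4 → 1; l=5 → 2.
Orbitals: 1 + 2 = 3. Each orbital carries two spin states, so 3 × 2 = 6 states.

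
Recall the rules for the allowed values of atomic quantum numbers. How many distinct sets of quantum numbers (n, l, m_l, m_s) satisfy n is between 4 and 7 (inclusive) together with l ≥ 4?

Count contributing orbitals for each principal shell:
n=5 → 9; n=6 → 20; n=7 → 33.
Orbitals: 9 + 20 + 33 = 62. Including both spin states (m_s = ±1/2) gives 2 × 62 = 124 states.

124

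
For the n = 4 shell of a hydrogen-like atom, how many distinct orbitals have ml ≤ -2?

3

Per l-value: l=2 → 1; l=3 → 2.
Total orbitals: 1 + 2 = 3.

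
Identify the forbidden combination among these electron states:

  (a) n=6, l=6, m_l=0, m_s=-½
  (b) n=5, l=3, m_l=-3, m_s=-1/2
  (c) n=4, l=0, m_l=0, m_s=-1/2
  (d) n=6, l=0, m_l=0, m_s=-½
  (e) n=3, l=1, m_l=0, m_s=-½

(a) has l = 6 ≥ n = 6, violating 0 ≤ l ≤ n−1.
The remaining sets (b), (c), (d), (e) satisfy all four rules.

(a)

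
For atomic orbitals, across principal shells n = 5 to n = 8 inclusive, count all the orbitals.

174

Shell n has n² orbitals: 5²=25 + 6²=36 + 7²=49 + 8²=64 = 174 orbitals.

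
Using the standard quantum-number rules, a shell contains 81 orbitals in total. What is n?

n = 9

n² = 81 ⇒ n = 9.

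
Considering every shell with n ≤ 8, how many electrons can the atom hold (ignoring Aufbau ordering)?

Total orbitals = 1² + 2² + 3² + 4² + 5² + 6² + 7² + 8² = 204. Doubling for spin gives 408 electrons.

408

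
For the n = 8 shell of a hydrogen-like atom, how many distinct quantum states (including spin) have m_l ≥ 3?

30

For n = 8, l ranges over 0 … 7.
The (l, m_l) pairs meeting m_l ≥ 3 give: l=3 → 1; l=4 → 2; l=5 → 3; l=6 → 4; l=7 → 5.
Orbitals: 1 + 2 + 3 + 4 + 5 = 15. Each orbital carries two spin states, so 15 × 2 = 30 states.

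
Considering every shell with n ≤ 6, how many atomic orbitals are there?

Total orbitals = 1² + 2² + 3² + 4² + 5² + 6² = 91.

91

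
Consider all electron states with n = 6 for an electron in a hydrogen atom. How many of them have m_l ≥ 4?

Go through l = 0, …, 5 (the values permitted for n = 6).
The (l, m_l) pairs meeting m_l ≥ 4 give: l=4 → 1; l=5 → 2.
Orbitals: 1 + 2 = 3. Each orbital carries two spin states, so 3 × 2 = 6 states.

6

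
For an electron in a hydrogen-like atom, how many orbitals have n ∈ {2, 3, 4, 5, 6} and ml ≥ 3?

10

For each n in the range, tally the orbitals obeying ml ≥ 3:
n=4 → 1; n=5 → 3; n=6 → 6.
Total orbitals: 1 + 3 + 6 = 10.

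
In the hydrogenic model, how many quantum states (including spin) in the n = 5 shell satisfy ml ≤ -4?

For n = 5, l ranges over 0 … 4.
Contributions: l=4 → 1.
Orbitals: 1. Each orbital carries two spin states, so 1 × 2 = 2 states.

2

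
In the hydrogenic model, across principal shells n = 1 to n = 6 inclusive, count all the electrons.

Shell n has n² orbitals: 1²=1 + 2²=4 + 3²=9 + 4²=16 + 5²=25 + 6²=36 = 91 orbitals.
Two spin states per orbital: 2 × 91 = 182 electrons.

182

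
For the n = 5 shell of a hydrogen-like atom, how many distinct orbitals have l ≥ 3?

For n = 5, l ranges over 0 … 4.
Per l-value: l=3 → 7; l=4 → 9.
Total orbitals: 7 + 9 = 16.

16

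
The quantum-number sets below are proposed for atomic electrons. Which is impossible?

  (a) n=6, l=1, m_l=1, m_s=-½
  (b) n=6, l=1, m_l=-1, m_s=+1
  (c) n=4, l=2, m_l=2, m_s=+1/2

(b) has m_s = +1, but an electron's spin must be ±1/2.
The remaining sets (a), (c) satisfy all four rules.

(b)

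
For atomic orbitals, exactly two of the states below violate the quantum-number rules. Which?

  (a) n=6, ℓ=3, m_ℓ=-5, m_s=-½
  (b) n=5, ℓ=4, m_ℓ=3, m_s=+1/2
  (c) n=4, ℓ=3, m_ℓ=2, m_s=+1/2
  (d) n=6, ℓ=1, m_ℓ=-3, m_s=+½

(a) and (d)

(a) has |m_ℓ| = 5 > ℓ = 3, violating −ℓ ≤ m_ℓ ≤ ℓ.
(d) has |m_ℓ| = 3 > ℓ = 1, violating −ℓ ≤ m_ℓ ≤ ℓ.
The remaining sets (b), (c) satisfy all four rules.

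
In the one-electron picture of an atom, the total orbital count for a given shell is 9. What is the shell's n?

n² = 9 ⇒ n = 3.

n = 3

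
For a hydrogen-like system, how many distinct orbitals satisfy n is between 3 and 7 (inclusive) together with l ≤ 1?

20

Per-shell orbital counts meeting the constraint:
n=3 → 4; n=4 → 4; n=5 → 4; n=6 → 4; n=7 → 4.
Total orbitals: 4 + 4 + 4 + 4 + 4 = 20.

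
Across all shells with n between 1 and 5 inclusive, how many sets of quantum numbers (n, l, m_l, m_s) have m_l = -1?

20

Count contributing orbitals for each principal shell:
n=2 → 1; n=3 → 2; n=4 → 3; n=5 → 4.
Orbitals: 1 + 2 + 3 + 4 = 10. Including both spin states (m_s = ±1/2) gives 2 × 10 = 20 states.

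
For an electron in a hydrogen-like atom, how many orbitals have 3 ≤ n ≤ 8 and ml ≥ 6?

4

Work shell by shell — for each n, count the (l, ml) pairs that satisfy ml ≥ 6:
n=7 → 1; n=8 → 3.
Total orbitals: 1 + 3 = 4.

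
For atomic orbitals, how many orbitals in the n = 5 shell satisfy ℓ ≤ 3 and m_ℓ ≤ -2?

3

The (ℓ, m_ℓ) pairs meeting ℓ ≤ 3 and m_ℓ ≤ -2 give: ℓ=2 → 1; ℓ=3 → 2.
Total orbitals: 1 + 2 = 3.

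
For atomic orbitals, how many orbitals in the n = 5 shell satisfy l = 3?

Per l-value: l=3 → 7.
Total orbitals: 7.

7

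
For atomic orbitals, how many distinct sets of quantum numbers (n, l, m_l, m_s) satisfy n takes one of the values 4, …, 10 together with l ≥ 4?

518

Go shell by shell, enumerating (l, m_l) with l ≥ 4:
n=5 → 9; n=6 → 20; n=7 → 33; n=8 → 48; n=9 → 65; n=10 → 84.
Orbitals: 9 + 20 + 33 + 48 + 65 + 84 = 259. Including both spin states (m_s = ±1/2) gives 2 × 259 = 518 states.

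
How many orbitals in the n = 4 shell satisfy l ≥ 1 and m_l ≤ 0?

Per l-value: l=1 → 2; l=2 → 3; l=3 → 4.
Total orbitals: 2 + 3 + 4 = 9.

9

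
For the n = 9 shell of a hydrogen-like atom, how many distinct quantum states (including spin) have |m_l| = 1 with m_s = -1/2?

16

For n = 9, l ranges over 0 … 8.
Orbitals with |m_l| = 1, by l: l=1 → 2; l=2 → 2; l=3 → 2; l=4 → 2; l=5 → 2; l=6 → 2; l=7 → 2; l=8 → 2.
Orbitals: 2 + 2 + 2 + 2 + 2 + 2 + 2 + 2 = 16. With m_s fixed to a single value there is one state per orbital, giving 16 states.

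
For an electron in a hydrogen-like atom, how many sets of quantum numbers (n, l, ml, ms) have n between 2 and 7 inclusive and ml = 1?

For each n in the range, tally the orbitals obeying ml = 1:
n=2 → 1; n=3 → 2; n=4 → 3; n=5 → 4; n=6 → 5; n=7 → 6.
Orbitals: 1 + 2 + 3 + 4 + 5 + 6 = 21. Including both spin states (ms = ±1/2) gives 2 × 21 = 42 states.

42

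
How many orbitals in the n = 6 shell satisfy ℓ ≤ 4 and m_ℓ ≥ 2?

The (ℓ, m_ℓ) pairs meeting ℓ ≤ 4 and m_ℓ ≥ 2 give: ℓ=2 → 1; ℓ=3 → 2; ℓ=4 → 3.
Total orbitals: 1 + 2 + 3 = 6.

6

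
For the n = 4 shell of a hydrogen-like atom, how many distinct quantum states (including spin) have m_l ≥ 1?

12

The (l, m_l) pairs meeting m_l ≥ 1 give: l=1 → 1; l=2 → 2; l=3 → 3.
Orbitals: 1 + 2 + 3 = 6. Each orbital carries two spin states, so 6 × 2 = 12 states.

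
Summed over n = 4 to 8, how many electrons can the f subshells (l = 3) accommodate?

70

An f subshell (l = 3) exists for every n ≥ 4, so shells n = 4, 5, 6, 7, 8 each contribute one — 5 subshells.
Since each f subshell holds 2(2·3+1) = 14 electrons, the total is 5 × 14 = 70.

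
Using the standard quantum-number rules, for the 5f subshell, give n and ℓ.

The leading integer gives n = 5; the letter 'f' means ℓ = 3.

n = 5, ℓ = 3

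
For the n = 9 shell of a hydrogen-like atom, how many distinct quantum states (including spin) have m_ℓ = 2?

The (ℓ, m_ℓ) pairs meeting m_ℓ = 2 give: ℓ=2 → 1; ℓ=3 → 1; ℓ=4 → 1; ℓ=5 → 1; ℓ=6 → 1; ℓ=7 → 1; ℓ=8 → 1.
Orbitals: 1 + 1 + 1 + 1 + 1 + 1 + 1 = 7. Each orbital carries two spin states, so 7 × 2 = 14 states.

14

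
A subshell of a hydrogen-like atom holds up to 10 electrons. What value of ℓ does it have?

ℓ = 2 (d)

2(2ℓ+1) = 10 ⇒ 2ℓ+1 = 5 ⇒ ℓ = 2.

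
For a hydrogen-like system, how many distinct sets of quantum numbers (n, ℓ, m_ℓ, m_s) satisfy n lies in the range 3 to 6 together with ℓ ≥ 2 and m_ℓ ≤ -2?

Count contributing orbitals for each principal shell:
n=3 → 1; n=4 → 3; n=5 → 6; n=6 → 10.
Orbitals: 1 + 3 + 6 + 10 = 20. Including both spin states (m_s = ±1/2) gives 2 × 20 = 40 states.

40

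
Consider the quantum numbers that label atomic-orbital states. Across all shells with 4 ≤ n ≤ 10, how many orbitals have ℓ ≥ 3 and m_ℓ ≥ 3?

Treat each shell separately and count matching orbitals:
n=4 → 1; n=5 → 3; n=6 → 6; n=7 → 10; n=8 → 15; n=9 → 21; n=10 → 28.
Total orbitals: 1 + 3 + 6 + 10 + 15 + 21 + 28 = 84.

84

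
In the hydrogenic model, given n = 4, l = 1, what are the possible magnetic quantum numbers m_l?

m_l takes every integer from −l to +l. With l = 1 that gives the 3 values -1, 0, 1.

-1, 0, 1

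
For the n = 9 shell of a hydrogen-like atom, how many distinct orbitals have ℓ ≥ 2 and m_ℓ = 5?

4

Go through ℓ = 0, …, 8 (the values permitted for n = 9).
Per ℓ-value: ℓ=5 → 1; ℓ=6 → 1; ℓ=7 → 1; ℓ=8 → 1.
Total orbitals: 1 + 1 + 1 + 1 = 4.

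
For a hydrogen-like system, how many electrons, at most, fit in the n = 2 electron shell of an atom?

8

A shell holds 2n² electrons: 2 × 2² = 2 × 4 = 8.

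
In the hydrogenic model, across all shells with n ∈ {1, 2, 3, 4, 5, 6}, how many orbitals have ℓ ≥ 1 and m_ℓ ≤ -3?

Go shell by shell, enumerating (ℓ, m_ℓ) with ℓ ≥ 1 and m_ℓ ≤ -3:
n=4 → 1; n=5 → 3; n=6 → 6.
Total orbitals: 1 + 3 + 6 = 10.

10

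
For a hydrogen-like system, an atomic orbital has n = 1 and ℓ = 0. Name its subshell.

1s

ℓ = 0 corresponds to the letter 's', so the subshell is 1s.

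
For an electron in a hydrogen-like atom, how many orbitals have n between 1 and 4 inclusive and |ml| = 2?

For each n in the range, tally the orbitals obeying |ml| = 2:
n=3 → 2; n=4 → 4.
Total orbitals: 2 + 4 = 6.

6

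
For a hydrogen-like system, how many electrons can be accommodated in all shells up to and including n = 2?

10

Total orbitals = 1² + 2² = 5. Doubling for spin gives 10 electrons.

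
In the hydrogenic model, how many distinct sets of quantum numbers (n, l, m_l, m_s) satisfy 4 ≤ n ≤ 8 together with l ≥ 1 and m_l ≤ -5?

Treat each shell separately and count matching orbitals:
n=6 → 1; n=7 → 3; n=8 → 6.
Orbitals: 1 + 3 + 6 = 10. Including both spin states (m_s = ±1/2) gives 2 × 10 = 20 states.

20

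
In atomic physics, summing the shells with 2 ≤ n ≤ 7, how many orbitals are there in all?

Shell n has n² orbitals: 2²=4 + 3²=9 + 4²=16 + 5²=25 + 6²=36 + 7²=49 = 139 orbitals.

139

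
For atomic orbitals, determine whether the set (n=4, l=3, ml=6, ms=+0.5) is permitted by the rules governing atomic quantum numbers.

The magnetic quantum number must satisfy −l ≤ ml ≤ l. With l = 3, ml can only be -3, -2, -1, 0, 1, 2, 3, so ml = 6 is forbidden.

Not allowed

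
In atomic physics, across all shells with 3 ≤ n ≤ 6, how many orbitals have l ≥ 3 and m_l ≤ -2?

16

For each n in the range, tally the orbitals obeying l ≥ 3 and m_l ≤ -2:
n=4 → 2; n=5 → 5; n=6 → 9.
Total orbitals: 2 + 5 + 9 = 16.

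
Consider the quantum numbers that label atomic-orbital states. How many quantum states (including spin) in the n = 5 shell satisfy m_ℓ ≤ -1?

20

For n = 5, ℓ ranges over 0 … 4.
The (ℓ, m_ℓ) pairs meeting m_ℓ ≤ -1 give: ℓ=1 → 1; ℓ=2 → 2; ℓ=3 → 3; ℓ=4 → 4.
Orbitals: 1 + 2 + 3 + 4 = 10. Each orbital carries two spin states, so 10 × 2 = 20 states.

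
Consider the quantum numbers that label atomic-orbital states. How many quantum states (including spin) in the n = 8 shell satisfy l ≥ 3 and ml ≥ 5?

Go through l = 0, …, 7 (the values permitted for n = 8).
The (l, ml) pairs meeting l ≥ 3 and ml ≥ 5 give: l=5 → 1; l=6 → 2; l=7 → 3.
Orbitals: 1 + 2 + 3 = 6. Each orbital carries two spin states, so 6 × 2 = 12 states.

12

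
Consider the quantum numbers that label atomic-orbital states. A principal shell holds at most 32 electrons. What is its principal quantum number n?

n = 4

2n² = 32 ⇒ n² = 16 ⇒ n = 4.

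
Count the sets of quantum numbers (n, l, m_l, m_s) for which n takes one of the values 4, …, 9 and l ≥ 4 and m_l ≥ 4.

70

Per-shell orbital counts meeting the constraint:
n=5 → 1; n=6 → 3; n=7 → 6; n=8 → 10; n=9 → 15.
Orbitals: 1 + 3 + 6 + 10 + 15 = 35. Including both spin states (m_s = ±1/2) gives 2 × 35 = 70 states.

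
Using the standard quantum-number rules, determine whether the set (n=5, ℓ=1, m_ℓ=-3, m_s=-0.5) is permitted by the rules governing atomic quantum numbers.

The magnetic quantum number must satisfy −ℓ ≤ m_ℓ ≤ ℓ. With ℓ = 1, m_ℓ can only be -1, 0, 1, so m_ℓ = -3 is forbidden.

No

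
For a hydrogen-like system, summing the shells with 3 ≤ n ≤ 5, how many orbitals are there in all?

Shell n has n² orbitals: 3²=9 + 4²=16 + 5²=25 = 50 orbitals.

50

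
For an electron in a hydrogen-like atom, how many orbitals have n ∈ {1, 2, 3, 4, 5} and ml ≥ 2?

Work shell by shell — for each n, count the (l, ml) pairs that satisfy ml ≥ 2:
n=3 → 1; n=4 → 3; n=5 → 6.
Total orbitals: 1 + 3 + 6 = 10.

10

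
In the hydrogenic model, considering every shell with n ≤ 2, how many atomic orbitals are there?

Total orbitals = 1² + 2² = 5.

5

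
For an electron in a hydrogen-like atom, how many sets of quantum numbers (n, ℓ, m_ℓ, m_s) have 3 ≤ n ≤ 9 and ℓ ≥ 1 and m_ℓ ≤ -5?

Per-shell orbital counts meeting the constraint:
n=6 → 1; n=7 → 3; n=8 → 6; n=9 → 10.
Orbitals: 1 + 3 + 6 + 10 = 20. Including both spin states (m_s = ±1/2) gives 2 × 20 = 40 states.

40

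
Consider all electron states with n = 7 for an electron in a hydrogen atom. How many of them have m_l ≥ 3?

20

Per l-value: l=3 → 1; l=4 → 2; l=5 → 3; l=6 → 4.
Orbitals: 1 + 2 + 3 + 4 = 10. Each orbital carries two spin states, so 10 × 2 = 20 states.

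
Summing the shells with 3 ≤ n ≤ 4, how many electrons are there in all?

50

Shell n has n² orbitals: 3²=9 + 4²=16 = 25 orbitals.
Two spin states per orbital: 2 × 25 = 50 electrons.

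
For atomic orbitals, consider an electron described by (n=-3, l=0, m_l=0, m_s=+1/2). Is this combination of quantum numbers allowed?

The principal quantum number must be a positive integer (n ≥ 1), but here n = -3.

No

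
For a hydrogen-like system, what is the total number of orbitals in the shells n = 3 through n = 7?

Shell n has n² orbitals: 3²=9 + 4²=16 + 5²=25 + 6²=36 + 7²=49 = 135 orbitals.

135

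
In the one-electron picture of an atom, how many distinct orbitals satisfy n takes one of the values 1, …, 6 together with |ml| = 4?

6

Go shell by shell, enumerating (l, ml) with |ml| = 4:
n=5 → 2; n=6 → 4.
Total orbitals: 2 + 4 = 6.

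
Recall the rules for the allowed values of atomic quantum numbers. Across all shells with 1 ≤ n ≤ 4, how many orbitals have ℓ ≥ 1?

For each n in the range, tally the orbitals obeying ℓ ≥ 1:
n=2 → 3; n=3 → 8; n=4 → 15.
Total orbitals: 3 + 8 + 15 = 26.

26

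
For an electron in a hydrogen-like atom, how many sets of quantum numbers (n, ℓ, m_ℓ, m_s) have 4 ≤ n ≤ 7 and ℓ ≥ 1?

244

Treat each shell separately and count matching orbitals:
n=4 → 15; n=5 → 24; n=6 → 35; n=7 → 48.
Orbitals: 15 + 24 + 35 + 48 = 122. Including both spin states (m_s = ±1/2) gives 2 × 122 = 244 states.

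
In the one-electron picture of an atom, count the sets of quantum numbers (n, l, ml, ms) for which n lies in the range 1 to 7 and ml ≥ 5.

Treat each shell separately and count matching orbitals:
n=6 → 1; n=7 → 3.
Orbitals: 1 + 3 = 4. Including both spin states (ms = ±1/2) gives 2 × 4 = 8 states.

8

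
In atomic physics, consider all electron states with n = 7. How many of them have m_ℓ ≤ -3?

20

For n = 7, ℓ ranges over 0 … 6.
Per ℓ-value: ℓ=3 → 1; ℓ=4 → 2; ℓ=5 → 3; ℓ=6 → 4.
Orbitals: 1 + 2 + 3 + 4 = 10. Each orbital carries two spin states, so 10 × 2 = 20 states.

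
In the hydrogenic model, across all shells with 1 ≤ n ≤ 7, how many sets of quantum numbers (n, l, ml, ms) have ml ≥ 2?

For each n in the range, tally the orbitals obeying ml ≥ 2:
n=3 → 1; n=4 → 3; n=5 → 6; n=6 → 10; n=7 → 15.
Orbitals: 1 + 3 + 6 + 10 + 15 = 35. Including both spin states (ms = ±1/2) gives 2 × 35 = 70 states.

70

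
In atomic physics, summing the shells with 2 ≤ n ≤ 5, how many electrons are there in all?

Shell n has n² orbitals: 2²=4 + 3²=9 + 4²=16 + 5²=25 = 54 orbitals.
Two spin states per orbital: 2 × 54 = 108 electrons.

108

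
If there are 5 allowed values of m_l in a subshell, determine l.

l = 2

m_l ranges over 2l+1 integers, so 2l+1 = 5 ⇒ l = 2.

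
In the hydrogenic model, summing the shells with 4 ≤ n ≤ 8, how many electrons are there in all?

380

Shell n has n² orbitals: 4²=16 + 5²=25 + 6²=36 + 7²=49 + 8²=64 = 190 orbitals.
Two spin states per orbital: 2 × 190 = 380 electrons.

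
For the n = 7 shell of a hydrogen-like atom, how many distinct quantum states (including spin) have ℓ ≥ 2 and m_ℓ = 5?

For n = 7, ℓ ranges over 0 … 6.
The (ℓ, m_ℓ) pairs meeting ℓ ≥ 2 and m_ℓ = 5 give: ℓ=5 → 1; ℓ=6 → 1.
Orbitals: 1 + 1 = 2. Each orbital carries two spin states, so 2 × 2 = 4 states.

4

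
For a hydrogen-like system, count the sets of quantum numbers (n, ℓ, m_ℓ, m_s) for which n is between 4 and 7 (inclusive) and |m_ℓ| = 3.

40

For each n in the range, tally the orbitals obeying |m_ℓ| = 3:
n=4 → 2; n=5 → 4; n=6 → 6; n=7 → 8.
Orbitals: 2 + 4 + 6 + 8 = 20. Including both spin states (m_s = ±1/2) gives 2 × 20 = 40 states.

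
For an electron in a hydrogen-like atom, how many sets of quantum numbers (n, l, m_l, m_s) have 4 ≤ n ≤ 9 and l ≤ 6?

448

Count contributing orbitals for each principal shell:
n=4 → 16; n=5 → 25; n=6 → 36; n=7 → 49; n=8 → 49; n=9 → 49.
Orbitals: 16 + 25 + 36 + 49 + 49 + 49 = 224. Including both spin states (m_s = ±1/2) gives 2 × 224 = 448 states.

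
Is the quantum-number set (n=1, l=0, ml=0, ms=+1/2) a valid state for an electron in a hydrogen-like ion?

n = 1 is a positive integer. l = 0 satisfies 0 ≤ l ≤ n−1 = 0. ml = 0 lies in the range −l … +l (here 0). ms = +1/2 is one of ±1/2.
All four constraints are satisfied.

Valid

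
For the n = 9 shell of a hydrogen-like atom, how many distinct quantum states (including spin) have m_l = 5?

8

Contributions: l=5 → 1; l=6 → 1; l=7 → 1; l=8 → 1.
Orbitals: 1 + 1 + 1 + 1 = 4. Each orbital carries two spin states, so 4 × 2 = 8 states.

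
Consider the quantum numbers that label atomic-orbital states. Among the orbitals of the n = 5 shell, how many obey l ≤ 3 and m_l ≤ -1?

6

Orbitals with l ≤ 3 and m_l ≤ -1, by l: l=1 → 1; l=2 → 2; l=3 → 3.
Total orbitals: 1 + 2 + 3 = 6.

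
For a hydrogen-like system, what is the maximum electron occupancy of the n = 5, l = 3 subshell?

14

A subshell with l = 3 has 2l+1 = 7 orbitals, each holding 2 electrons (spin ±1/2), so 7 × 2 = 14.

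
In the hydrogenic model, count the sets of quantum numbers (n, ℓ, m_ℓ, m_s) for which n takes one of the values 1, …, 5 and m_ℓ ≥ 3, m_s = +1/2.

Treat each shell separately and count matching orbitals:
n=4 → 1; n=5 → 3.
Orbitals: 1 + 3 = 4. With m_s fixed to +1/2 there is one state per orbital, so 4 states.

4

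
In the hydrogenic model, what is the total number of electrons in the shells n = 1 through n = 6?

Shell n has n² orbitals: 1²=1 + 2²=4 + 3²=9 + 4²=16 + 5²=25 + 6²=36 = 91 orbitals.
Two spin states per orbital: 2 × 91 = 182 electrons.

182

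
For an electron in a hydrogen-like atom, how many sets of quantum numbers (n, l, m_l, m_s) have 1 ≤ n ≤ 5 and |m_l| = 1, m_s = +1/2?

20

Count contributing orbitals for each principal shell:
n=2 → 2; n=3 → 4; n=4 → 6; n=5 → 8.
Orbitals: 2 + 4 + 6 + 8 = 20. With m_s fixed to +1/2 there is one state per orbital, so 20 states.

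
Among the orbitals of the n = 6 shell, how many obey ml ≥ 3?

The n = 6 shell has l = 0 through 5; check each.
Contributions: l=3 → 1; l=4 → 2; l=5 → 3.
Total orbitals: 1 + 2 + 3 = 6.

6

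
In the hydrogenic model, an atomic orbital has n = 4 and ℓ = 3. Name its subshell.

ℓ = 3 corresponds to the letter 'f', so the subshell is 4f.

4f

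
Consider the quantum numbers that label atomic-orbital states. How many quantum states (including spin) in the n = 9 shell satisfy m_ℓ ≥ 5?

20

Contributions: ℓ=5 → 1; ℓ=6 → 2; ℓ=7 → 3; ℓ=8 → 4.
Orbitals: 1 + 2 + 3 + 4 = 10. Each orbital carries two spin states, so 10 × 2 = 20 states.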